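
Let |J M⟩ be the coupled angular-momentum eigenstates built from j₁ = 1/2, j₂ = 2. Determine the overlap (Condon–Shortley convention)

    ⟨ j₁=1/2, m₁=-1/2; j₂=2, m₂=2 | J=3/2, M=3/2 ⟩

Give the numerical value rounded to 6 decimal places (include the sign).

−√(4/5) ≈ -0.894427

√[4·1!0!3!/5! · 0!1!4!0!3!0!] = √(144/5)
  +(−1)^1/∏(1,0,0,3,0,0)! = -1/6  (running -1/6)
⟨..|..⟩ = √(144/5)·(-1/6) = -0.894427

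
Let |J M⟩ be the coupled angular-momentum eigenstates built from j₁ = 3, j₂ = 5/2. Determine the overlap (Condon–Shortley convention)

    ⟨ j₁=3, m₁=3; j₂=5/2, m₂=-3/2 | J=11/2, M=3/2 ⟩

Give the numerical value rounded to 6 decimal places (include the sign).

triangle: 0!*6!*5!/12! = 86400/479001600
(j±m)!: 6!*0!*1!*4!*7!*4! = 2090188800
prefactor² = (2J+1)*Δ*N² = 49766400/11
  k=0: +1/(0!*0!*0!*1!*6!*4!) = 1/17280
Σ = 1/17280  ⇒  CG² = 49766400/11*1/17280² = 1/66
CG = +√(1/66) = +0.123091

+0.123091  (= +√(1/66))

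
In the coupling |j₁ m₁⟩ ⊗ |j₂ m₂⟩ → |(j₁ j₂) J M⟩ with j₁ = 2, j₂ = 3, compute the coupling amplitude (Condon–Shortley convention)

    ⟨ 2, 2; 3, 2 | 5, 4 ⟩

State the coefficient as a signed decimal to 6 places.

√[11·0!4!6!/11! · 4!0!5!1!9!1!] = √(4976640)
  +(−1)^0/∏(0,0,0,5,4,1)! = 1/2880  (running 1/2880)
⟨..|..⟩ = √(4976640)·(1/2880) = +0.774597

+√(3/5) = +0.774597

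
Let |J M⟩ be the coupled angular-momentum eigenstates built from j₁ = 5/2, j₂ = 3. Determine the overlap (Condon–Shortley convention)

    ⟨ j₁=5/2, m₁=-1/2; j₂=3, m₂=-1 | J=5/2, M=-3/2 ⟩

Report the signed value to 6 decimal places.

triangle: 3!×2!×3!/9! = 72/362880
(j±m)!: 2!×3!×2!×4!×1!×4! = 13824
prefactor² = (2J+1)×Δ×N² = 576/35
  k=1: −1/(1!×2!×2!×1!×0!×2!) = -1/8
  k=2: +1/(2!×1!×1!×0!×1!×3!) = 1/12
Σ = -1/24  ⇒  CG² = 576/35×(-1/24)² = 1/35
CG = −√(1/35) = -0.169031

−√(1/35) = -0.169031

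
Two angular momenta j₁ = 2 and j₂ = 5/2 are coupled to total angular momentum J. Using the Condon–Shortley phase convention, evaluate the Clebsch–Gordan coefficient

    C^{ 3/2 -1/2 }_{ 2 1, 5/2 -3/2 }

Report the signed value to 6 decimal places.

√[4·3!1!2!/7! · 3!1!1!4!1!2!] = √(96/35)
  +(−1)^0/∏(0,3,1,1,0,1)! = 1/6  (running 1/6)
  +(−1)^1/∏(1,2,0,0,1,2)! = -1/4  (running -1/12)
⟨..|..⟩ = √(96/35)·(-1/12) = -0.138013

-0.138013  (= −√(2/105))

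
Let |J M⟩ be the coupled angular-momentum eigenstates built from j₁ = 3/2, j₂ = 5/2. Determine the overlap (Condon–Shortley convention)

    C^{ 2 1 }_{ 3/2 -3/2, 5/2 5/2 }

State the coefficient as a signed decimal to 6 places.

√[5·2!1!3!/7! · 0!3!5!0!3!1!] = √(360/7)
  +(−1)^2/∏(2,0,1,3,0,0)! = 1/12  (running 1/12)
⟨..|..⟩ = √(360/7)·(1/12) = +0.597614

+√(5/14) = +0.597614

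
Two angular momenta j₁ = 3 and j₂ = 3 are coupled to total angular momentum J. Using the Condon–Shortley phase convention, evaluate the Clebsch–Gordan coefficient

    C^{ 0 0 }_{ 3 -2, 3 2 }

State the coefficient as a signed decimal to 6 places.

j₁+j₂−J=6  J+j₁−j₂=0  J−j₁+j₂=0  j₁+j₂+J+1=7
(j₁±m₁, j₂±m₂, J±M) = (1,5,5,1,0,0)
P² = 14400/7
sum k=5..5:
  [5] −1/120 = -1/120
S = -1/120
C² = P²·S² = 1/7 ; C = -0.377964

−√(1/7) = -0.377964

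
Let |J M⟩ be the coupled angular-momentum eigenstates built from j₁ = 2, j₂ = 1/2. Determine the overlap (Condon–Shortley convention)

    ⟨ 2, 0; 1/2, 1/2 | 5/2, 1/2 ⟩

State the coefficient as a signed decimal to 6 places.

triangle: 0!·4!·1!/6! = 24/720
(j±m)!: 2!·2!·1!·0!·3!·2! = 48
prefactor² = (2J+1)·Δ·N² = 48/5
  k=0: +1/(0!·0!·2!·1!·2!·0!) = 1/4
Σ = 1/4  ⇒  CG² = 48/5·1/4² = 3/5
CG = +√(3/5) = +0.774597

+√(3/5) = +0.774597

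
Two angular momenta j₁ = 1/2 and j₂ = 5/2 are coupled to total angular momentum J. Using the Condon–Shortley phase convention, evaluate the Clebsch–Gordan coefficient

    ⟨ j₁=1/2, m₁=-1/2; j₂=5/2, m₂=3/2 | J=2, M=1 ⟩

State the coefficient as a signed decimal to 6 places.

-0.816497

triangle: 1!*0!*4!/6! = 24/720
(j±m)!: 0!*1!*4!*1!*3!*1! = 144
prefactor² = (2J+1)*Δ*N² = 24
  k=1: −1/(1!*0!*0!*3!*0!*1!) = -1/6
Σ = -1/6  ⇒  CG² = 24*(-1/6)² = 2/3
CG = −√(2/3) = -0.816497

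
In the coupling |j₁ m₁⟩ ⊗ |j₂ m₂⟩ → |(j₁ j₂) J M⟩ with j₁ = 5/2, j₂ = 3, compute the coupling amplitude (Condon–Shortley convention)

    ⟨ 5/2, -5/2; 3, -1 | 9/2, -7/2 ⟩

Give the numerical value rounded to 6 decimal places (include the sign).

-0.710669  (= −√(50/99))

√[10·1!4!5!/11! · 0!5!2!4!1!8!] = √(1843200/11)
  +(−1)^1/∏(1,0,4,1,0,4)! = -1/576  (running -1/576)
⟨..|..⟩ = √(1843200/11)·(-1/576) = -0.710669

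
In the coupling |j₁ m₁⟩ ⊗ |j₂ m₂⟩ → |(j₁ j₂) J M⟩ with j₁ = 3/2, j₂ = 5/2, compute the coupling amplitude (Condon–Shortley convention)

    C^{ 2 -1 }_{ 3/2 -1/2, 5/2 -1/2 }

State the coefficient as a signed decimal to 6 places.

triangle: 2!*1!*3!/7! = 12/5040
(j±m)!: 1!*2!*2!*3!*1!*3! = 144
prefactor² = (2J+1)*Δ*N² = 12/7
  k=1: −1/(1!*1!*1!*1!*0!*2!) = -1/2
  k=2: +1/(2!*0!*0!*0!*1!*3!) = 1/12
Σ = -5/12  ⇒  CG² = 12/7*(-5/12)² = 25/84
CG = −√(25/84) = -0.545545

-0.545545  (= −√(25/84))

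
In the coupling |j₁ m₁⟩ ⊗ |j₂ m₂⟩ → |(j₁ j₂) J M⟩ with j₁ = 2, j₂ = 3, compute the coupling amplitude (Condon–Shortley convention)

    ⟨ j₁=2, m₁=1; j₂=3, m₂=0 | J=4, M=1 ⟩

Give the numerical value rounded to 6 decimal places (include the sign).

+0.462910

triangle: 1!*3!*5!/10! = 720/3628800
(j±m)!: 3!*1!*3!*3!*5!*3! = 155520
prefactor² = (2J+1)*Δ*N² = 1944/7
  k=0: +1/(0!*1!*1!*3!*2!*2!) = 1/24
  k=1: −1/(1!*0!*0!*2!*3!*3!) = -1/72
Σ = 1/36  ⇒  CG² = 1944/7*1/36² = 3/14
CG = +√(3/14) = +0.462910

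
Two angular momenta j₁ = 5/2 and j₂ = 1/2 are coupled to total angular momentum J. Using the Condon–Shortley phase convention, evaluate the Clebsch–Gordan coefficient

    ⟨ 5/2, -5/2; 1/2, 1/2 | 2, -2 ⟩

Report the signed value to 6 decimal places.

-0.912871  (= −√(5/6))

triangle: 1!*4!*0!/6! = 24/720
(j±m)!: 0!*5!*1!*0!*0!*4! = 2880
prefactor² = (2J+1)*Δ*N² = 480
  k=1: −1/(1!*0!*4!*0!*0!*0!) = -1/24
Σ = -1/24  ⇒  CG² = 480*(-1/24)² = 5/6
CG = −√(5/6) = -0.912871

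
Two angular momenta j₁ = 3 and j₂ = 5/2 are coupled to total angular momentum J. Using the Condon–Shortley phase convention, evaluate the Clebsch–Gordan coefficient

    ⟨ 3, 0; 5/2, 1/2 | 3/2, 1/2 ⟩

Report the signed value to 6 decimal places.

+√(4/35) = +0.338062

triangle: 4!*2!*1!/8! = 48/40320
(j±m)!: 3!*3!*3!*2!*2!*1! = 864
prefactor² = (2J+1)*Δ*N² = 144/35
  k=2: +1/(2!*2!*1!*1!*1!*0!) = 1/4
  k=3: −1/(3!*1!*0!*0!*2!*1!) = -1/12
Σ = 1/6  ⇒  CG² = 144/35*1/6² = 4/35
CG = +√(4/35) = +0.338062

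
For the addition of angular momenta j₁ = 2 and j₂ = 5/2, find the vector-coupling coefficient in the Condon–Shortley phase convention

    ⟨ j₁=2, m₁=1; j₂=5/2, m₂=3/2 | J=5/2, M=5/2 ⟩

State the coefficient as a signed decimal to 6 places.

-0.654654  (= −√(3/7))

j₁+j₂−J=2  J+j₁−j₂=2  J−j₁+j₂=3  j₁+j₂+J+1=8
(j₁±m₁, j₂±m₂, J±M) = (3,1,4,1,5,0)
P² = 432/7
sum k=1..1:
  [1] −1/12 = -1/12
S = -1/12
C² = P²·S² = 3/7 ; C = -0.654654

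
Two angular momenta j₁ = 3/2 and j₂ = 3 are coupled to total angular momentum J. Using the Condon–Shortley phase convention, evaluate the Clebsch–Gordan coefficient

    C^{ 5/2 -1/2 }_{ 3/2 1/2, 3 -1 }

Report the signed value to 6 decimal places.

-0.119523  (= −√(1/70))

j₁+j₂−J=2  J+j₁−j₂=1  J−j₁+j₂=4  j₁+j₂+J+1=8
(j₁±m₁, j₂±m₂, J±M) = (2,1,2,4,2,3)
P² = 288/35
sum k=0..1:
  [0] +1/8 = 1/8
  [1] −1/6 = -1/6
S = -1/24
C² = P²·S² = 1/70 ; C = -0.119523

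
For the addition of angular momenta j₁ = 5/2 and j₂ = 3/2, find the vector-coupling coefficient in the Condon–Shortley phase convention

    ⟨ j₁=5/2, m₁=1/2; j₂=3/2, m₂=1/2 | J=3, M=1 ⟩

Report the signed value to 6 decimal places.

j₁+j₂−J=1  J+j₁−j₂=4  J−j₁+j₂=2  j₁+j₂+J+1=8
(j₁±m₁, j₂±m₂, J±M) = (3,2,2,1,4,2)
P² = 48/5
sum k=0..1:
  [0] +1/8 = 1/8
  [1] −1/6 = -1/6
S = -1/24
C² = P²·S² = 1/60 ; C = -0.129099

-0.129099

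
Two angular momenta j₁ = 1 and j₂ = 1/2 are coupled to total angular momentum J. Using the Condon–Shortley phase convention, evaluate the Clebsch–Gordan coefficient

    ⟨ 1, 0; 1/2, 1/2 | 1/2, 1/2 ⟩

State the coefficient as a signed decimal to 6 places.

−√(1/3) ≈ -0.577350

triangle: 1!×1!×0!/3! = 1/6
(j±m)!: 1!×1!×1!×0!×1!×0! = 1
prefactor² = (2J+1)×Δ×N² = 1/3
  k=1: −1/(1!×0!×0!×0!×1!×0!) = -1
Σ = -1  ⇒  CG² = 1/3×(-1)² = 1/3
CG = −√(1/3) = -0.577350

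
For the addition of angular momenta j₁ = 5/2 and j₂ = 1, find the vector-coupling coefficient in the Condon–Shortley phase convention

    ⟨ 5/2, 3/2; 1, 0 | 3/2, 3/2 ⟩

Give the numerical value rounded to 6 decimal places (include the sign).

-0.516398  (= −√(4/15))

√[4·2!3!0!/6! · 4!1!1!1!3!0!] = √(48/5)
  +(−1)^1/∏(1,1,0,0,3,0)! = -1/6  (running -1/6)
⟨..|..⟩ = √(48/5)·(-1/6) = -0.516398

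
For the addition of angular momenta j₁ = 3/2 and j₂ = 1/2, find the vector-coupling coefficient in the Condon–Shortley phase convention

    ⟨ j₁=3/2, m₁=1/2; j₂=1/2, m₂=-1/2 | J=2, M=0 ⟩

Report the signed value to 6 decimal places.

+0.707107  (= +√(1/2))

triangle: 0!*3!*1!/5! = 6/120
(j±m)!: 2!*1!*0!*1!*2!*2! = 8
prefactor² = (2J+1)*Δ*N² = 2
  k=0: +1/(0!*0!*1!*0!*2!*1!) = 1/2
Σ = 1/2  ⇒  CG² = 2*1/2² = 1/2
CG = +√(1/2) = +0.707107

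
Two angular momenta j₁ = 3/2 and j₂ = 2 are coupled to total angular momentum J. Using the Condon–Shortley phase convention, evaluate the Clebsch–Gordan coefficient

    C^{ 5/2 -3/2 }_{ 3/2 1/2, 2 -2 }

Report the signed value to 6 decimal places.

triangle: 1!*2!*3!/7! = 12/5040
(j±m)!: 2!*1!*0!*4!*1!*4! = 1152
prefactor² = (2J+1)*Δ*N² = 576/35
  k=0: +1/(0!*1!*1!*0!*1!*3!) = 1/6
Σ = 1/6  ⇒  CG² = 576/35*1/6² = 16/35
CG = +√(16/35) = +0.676123

+√(16/35) = +0.676123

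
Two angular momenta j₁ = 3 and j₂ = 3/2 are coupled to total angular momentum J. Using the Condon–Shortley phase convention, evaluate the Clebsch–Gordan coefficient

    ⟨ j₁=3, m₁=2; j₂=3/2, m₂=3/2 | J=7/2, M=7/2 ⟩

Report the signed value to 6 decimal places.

triangle: 1!*5!*2!/9! = 240/362880
(j±m)!: 5!*1!*3!*0!*7!*0! = 3628800
prefactor² = (2J+1)*Δ*N² = 19200
  k=1: −1/(1!*0!*0!*2!*5!*0!) = -1/240
Σ = -1/240  ⇒  CG² = 19200*(-1/240)² = 1/3
CG = −√(1/3) = -0.577350

−√(1/3) ≈ -0.577350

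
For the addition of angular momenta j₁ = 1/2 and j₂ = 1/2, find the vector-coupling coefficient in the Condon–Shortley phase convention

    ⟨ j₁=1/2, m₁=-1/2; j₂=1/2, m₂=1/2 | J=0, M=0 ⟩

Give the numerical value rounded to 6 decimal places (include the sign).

-0.707107  (= −√(1/2))

triangle: 1!·0!·0!/2! = 1/2
(j±m)!: 0!·1!·1!·0!·0!·0! = 1
prefactor² = (2J+1)·Δ·N² = 1/2
  k=1: −1/(1!·0!·0!·0!·0!·0!) = -1
Σ = -1  ⇒  CG² = 1/2·(-1)² = 1/2
CG = −√(1/2) = -0.707107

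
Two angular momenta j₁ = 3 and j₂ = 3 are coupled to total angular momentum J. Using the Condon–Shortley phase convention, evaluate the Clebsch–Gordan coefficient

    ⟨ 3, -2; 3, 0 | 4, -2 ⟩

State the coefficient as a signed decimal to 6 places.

+√(3/154) = +0.139573

√[9·2!4!4!/11! · 1!5!3!3!2!6!] = √(124416/77)
  +(−1)^1/∏(1,1,4,2,0,2)! = -1/96  (running -1/96)
  +(−1)^2/∏(2,0,3,1,1,3)! = 1/72  (running 1/288)
⟨..|..⟩ = √(124416/77)·(1/288) = +0.139573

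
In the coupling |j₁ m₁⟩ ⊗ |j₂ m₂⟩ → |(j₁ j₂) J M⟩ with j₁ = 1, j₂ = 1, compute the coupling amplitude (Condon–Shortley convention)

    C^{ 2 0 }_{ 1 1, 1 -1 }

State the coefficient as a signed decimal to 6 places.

triangle: 0!×2!×2!/5! = 4/120
(j±m)!: 2!×0!×0!×2!×2!×2! = 16
prefactor² = (2J+1)×Δ×N² = 8/3
  k=0: +1/(0!×0!×0!×0!×2!×2!) = 1/4
Σ = 1/4  ⇒  CG² = 8/3×1/4² = 1/6
CG = +√(1/6) = +0.408248

+0.408248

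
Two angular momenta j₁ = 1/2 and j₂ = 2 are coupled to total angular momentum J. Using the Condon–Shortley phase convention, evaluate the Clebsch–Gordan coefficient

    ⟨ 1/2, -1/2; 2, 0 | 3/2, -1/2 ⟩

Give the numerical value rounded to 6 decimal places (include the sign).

triangle: 1!·0!·3!/5! = 6/120
(j±m)!: 0!·1!·2!·2!·1!·2! = 8
prefactor² = (2J+1)·Δ·N² = 8/5
  k=1: −1/(1!·0!·0!·1!·0!·2!) = -1/2
Σ = -1/2  ⇒  CG² = 8/5·(-1/2)² = 2/5
CG = −√(2/5) = -0.632456

-0.632456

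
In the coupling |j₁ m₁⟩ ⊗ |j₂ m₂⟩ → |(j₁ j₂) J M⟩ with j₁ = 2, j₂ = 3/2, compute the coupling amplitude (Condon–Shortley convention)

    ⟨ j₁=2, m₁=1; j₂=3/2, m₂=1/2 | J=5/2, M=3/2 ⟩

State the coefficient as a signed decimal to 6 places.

j₁+j₂−J=1  J+j₁−j₂=3  J−j₁+j₂=2  j₁+j₂+J+1=7
(j₁±m₁, j₂±m₂, J±M) = (3,1,2,1,4,1)
P² = 144/35
sum k=0..1:
  [0] +1/4 = 1/4
  [1] −1/6 = -1/6
S = 1/12
C² = P²·S² = 1/35 ; C = +0.169031

+√(1/35) ≈ +0.169031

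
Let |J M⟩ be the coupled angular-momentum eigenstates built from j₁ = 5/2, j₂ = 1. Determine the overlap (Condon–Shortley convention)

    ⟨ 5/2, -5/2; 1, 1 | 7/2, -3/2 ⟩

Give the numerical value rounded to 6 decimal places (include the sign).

+√(1/21) ≈ +0.218218

triangle: 0!*5!*2!/8! = 240/40320
(j±m)!: 0!*5!*2!*0!*2!*5! = 57600
prefactor² = (2J+1)*Δ*N² = 19200/7
  k=0: +1/(0!*0!*5!*2!*0!*0!) = 1/240
Σ = 1/240  ⇒  CG² = 19200/7*1/240² = 1/21
CG = +√(1/21) = +0.218218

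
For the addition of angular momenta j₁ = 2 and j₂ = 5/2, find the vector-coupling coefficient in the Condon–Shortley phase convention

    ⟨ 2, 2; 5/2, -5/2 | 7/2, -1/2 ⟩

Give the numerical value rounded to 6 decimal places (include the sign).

√[8·1!3!4!/9! · 4!0!0!5!3!4!] = √(9216/7)
  +(−1)^0/∏(0,1,0,0,3,4)! = 1/144  (running 1/144)
⟨..|..⟩ = √(9216/7)·(1/144) = +0.251976

+0.251976  (= +√(4/63))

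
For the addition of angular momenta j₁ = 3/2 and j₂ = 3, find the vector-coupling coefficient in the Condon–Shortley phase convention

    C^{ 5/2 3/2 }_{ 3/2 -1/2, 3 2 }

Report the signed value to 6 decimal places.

+0.267261  (= +√(1/14))

triangle: 2!*1!*4!/8! = 48/40320
(j±m)!: 1!*2!*5!*1!*4!*1! = 5760
prefactor² = (2J+1)*Δ*N² = 288/7
  k=1: −1/(1!*1!*1!*4!*0!*0!) = -1/24
  k=2: +1/(2!*0!*0!*3!*1!*1!) = 1/12
Σ = 1/24  ⇒  CG² = 288/7*1/24² = 1/14
CG = +√(1/14) = +0.267261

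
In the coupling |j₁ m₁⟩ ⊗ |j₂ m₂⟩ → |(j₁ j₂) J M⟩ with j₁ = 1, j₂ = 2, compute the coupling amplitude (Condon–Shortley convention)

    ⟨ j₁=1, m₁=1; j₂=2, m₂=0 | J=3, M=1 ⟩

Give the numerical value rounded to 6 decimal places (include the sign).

+0.632456  (= +√(2/5))

√[7·0!2!4!/7! · 2!0!2!2!4!2!] = √(128/5)
  +(−1)^0/∏(0,0,0,2,2,2)! = 1/8  (running 1/8)
⟨..|..⟩ = √(128/5)·(1/8) = +0.632456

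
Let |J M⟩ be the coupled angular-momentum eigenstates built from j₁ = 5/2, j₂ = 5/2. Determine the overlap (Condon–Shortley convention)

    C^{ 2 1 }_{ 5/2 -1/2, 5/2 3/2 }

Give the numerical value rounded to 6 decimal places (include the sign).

triangle: 3!·2!·2!/8! = 24/40320
(j±m)!: 2!·3!·4!·1!·3!·1! = 1728
prefactor² = (2J+1)·Δ·N² = 36/7
  k=2: +1/(2!·1!·1!·2!·1!·0!) = 1/4
  k=3: −1/(3!·0!·0!·1!·2!·1!) = -1/12
Σ = 1/6  ⇒  CG² = 36/7·1/6² = 1/7
CG = +√(1/7) = +0.377964

+√(1/7) ≈ +0.377964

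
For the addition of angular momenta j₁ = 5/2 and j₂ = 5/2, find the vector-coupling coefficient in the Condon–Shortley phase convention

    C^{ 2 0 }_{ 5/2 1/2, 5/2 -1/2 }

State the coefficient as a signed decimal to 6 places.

j₁+j₂−J=3  J+j₁−j₂=2  J−j₁+j₂=2  j₁+j₂+J+1=8
(j₁±m₁, j₂±m₂, J±M) = (3,2,2,3,2,2)
P² = 12/7
sum k=0..2:
  [0] +1/24 = 1/24
  [1] −1/2 = -1/2
  [2] +1/8 = 1/8
S = -1/3
C² = P²·S² = 4/21 ; C = -0.436436

-0.436436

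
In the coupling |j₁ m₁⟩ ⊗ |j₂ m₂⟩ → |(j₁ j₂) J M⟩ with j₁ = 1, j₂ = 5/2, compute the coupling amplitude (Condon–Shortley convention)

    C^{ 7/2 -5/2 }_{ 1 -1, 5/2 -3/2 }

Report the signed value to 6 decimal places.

+0.845154  (= +√(5/7))

√[8·0!2!5!/8! · 0!2!1!4!1!6!] = √(11520/7)
  +(−1)^0/∏(0,0,2,1,0,4)! = 1/48  (running 1/48)
⟨..|..⟩ = √(11520/7)·(1/48) = +0.845154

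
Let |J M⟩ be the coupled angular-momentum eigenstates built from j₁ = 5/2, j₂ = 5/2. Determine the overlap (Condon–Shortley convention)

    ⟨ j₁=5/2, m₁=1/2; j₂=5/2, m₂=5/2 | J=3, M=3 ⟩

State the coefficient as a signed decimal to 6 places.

triangle: 2!·3!·3!/9! = 72/362880
(j±m)!: 3!·2!·5!·0!·6!·0! = 1036800
prefactor² = (2J+1)·Δ·N² = 1440
  k=2: +1/(2!·0!·0!·3!·3!·0!) = 1/72
Σ = 1/72  ⇒  CG² = 1440·1/72² = 5/18
CG = +√(5/18) = +0.527046

+√(5/18) = +0.527046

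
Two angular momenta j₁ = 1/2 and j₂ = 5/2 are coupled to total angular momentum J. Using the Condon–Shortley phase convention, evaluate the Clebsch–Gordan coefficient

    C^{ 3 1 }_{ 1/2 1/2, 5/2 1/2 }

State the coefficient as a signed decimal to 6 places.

triangle: 0!*1!*5!/7! = 120/5040
(j±m)!: 1!*0!*3!*2!*4!*2! = 576
prefactor² = (2J+1)*Δ*N² = 96
  k=0: +1/(0!*0!*0!*3!*1!*2!) = 1/12
Σ = 1/12  ⇒  CG² = 96*1/12² = 2/3
CG = +√(2/3) = +0.816497

+0.816497  (= +√(2/3))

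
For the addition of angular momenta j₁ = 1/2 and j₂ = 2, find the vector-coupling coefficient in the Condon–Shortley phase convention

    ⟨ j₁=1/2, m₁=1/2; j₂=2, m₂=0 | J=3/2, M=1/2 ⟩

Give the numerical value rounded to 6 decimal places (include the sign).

+√(2/5) ≈ +0.632456

j₁+j₂−J=1  J+j₁−j₂=0  J−j₁+j₂=3  j₁+j₂+J+1=5
(j₁±m₁, j₂±m₂, J±M) = (1,0,2,2,2,1)
P² = 8/5
sum k=0..0:
  [0] +1/2 = 1/2
S = 1/2
C² = P²·S² = 2/5 ; C = +0.632456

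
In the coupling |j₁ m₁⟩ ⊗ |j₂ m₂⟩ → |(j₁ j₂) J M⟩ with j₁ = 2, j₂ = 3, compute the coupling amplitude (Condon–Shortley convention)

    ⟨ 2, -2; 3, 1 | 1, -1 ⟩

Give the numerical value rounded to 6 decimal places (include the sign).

j₁+j₂−J=4  J+j₁−j₂=0  J−j₁+j₂=2  j₁+j₂+J+1=7
(j₁±m₁, j₂±m₂, J±M) = (0,4,4,2,0,2)
P² = 2304/35
sum k=4..4:
  [4] +1/48 = 1/48
S = 1/48
C² = P²·S² = 1/35 ; C = +0.169031

+0.169031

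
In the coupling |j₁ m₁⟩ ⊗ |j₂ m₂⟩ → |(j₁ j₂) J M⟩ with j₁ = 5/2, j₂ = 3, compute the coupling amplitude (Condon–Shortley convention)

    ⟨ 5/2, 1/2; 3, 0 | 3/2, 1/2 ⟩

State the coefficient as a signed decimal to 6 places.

√[4·4!1!2!/8! · 3!2!3!3!2!1!] = √(144/35)
  +(−1)^1/∏(1,3,1,2,0,0)! = -1/12  (running -1/12)
  +(−1)^2/∏(2,2,0,1,1,1)! = 1/4  (running 1/6)
⟨..|..⟩ = √(144/35)·(1/6) = +0.338062

+√(4/35) ≈ +0.338062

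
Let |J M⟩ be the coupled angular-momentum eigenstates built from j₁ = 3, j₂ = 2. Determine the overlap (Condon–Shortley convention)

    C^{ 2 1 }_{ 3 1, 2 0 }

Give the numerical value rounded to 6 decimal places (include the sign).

-0.377964  (= −√(1/7))

j₁+j₂−J=3  J+j₁−j₂=3  J−j₁+j₂=1  j₁+j₂+J+1=8
(j₁±m₁, j₂±m₂, J±M) = (4,2,2,2,3,1)
P² = 36/7
sum k=1..2:
  [1] −1/4 = -1/4
  [2] +1/12 = 1/12
S = -1/6
C² = P²·S² = 1/7 ; C = -0.377964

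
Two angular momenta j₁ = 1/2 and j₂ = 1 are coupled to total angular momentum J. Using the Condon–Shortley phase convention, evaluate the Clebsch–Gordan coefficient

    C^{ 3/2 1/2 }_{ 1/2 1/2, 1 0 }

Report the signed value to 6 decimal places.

+√(2/3) = +0.816497

triangle: 0!×1!×2!/4! = 2/24
(j±m)!: 1!×0!×1!×1!×2!×1! = 2
prefactor² = (2J+1)×Δ×N² = 2/3
  k=0: +1/(0!×0!×0!×1!×1!×1!) = 1
Σ = 1  ⇒  CG² = 2/3×1² = 2/3
CG = +√(2/3) = +0.816497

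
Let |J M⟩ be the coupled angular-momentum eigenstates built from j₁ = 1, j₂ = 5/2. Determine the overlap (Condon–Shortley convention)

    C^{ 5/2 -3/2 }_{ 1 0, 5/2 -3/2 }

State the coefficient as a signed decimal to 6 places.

j₁+j₂−J=1  J+j₁−j₂=1  J−j₁+j₂=4  j₁+j₂+J+1=7
(j₁±m₁, j₂±m₂, J±M) = (1,1,1,4,1,4)
P² = 576/35
sum k=0..1:
  [0] +1/6 = 1/6
  [1] −1/24 = -1/24
S = 1/8
C² = P²·S² = 9/35 ; C = +0.507093

+0.507093  (= +√(9/35))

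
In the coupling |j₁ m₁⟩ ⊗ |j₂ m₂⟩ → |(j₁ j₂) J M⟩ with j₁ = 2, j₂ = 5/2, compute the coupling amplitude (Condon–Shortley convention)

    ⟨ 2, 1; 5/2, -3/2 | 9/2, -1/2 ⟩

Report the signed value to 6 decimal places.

+√(10/63) = +0.398410

triangle: 0!*4!*5!/10! = 2880/3628800
(j±m)!: 3!*1!*1!*4!*4!*5! = 414720
prefactor² = (2J+1)*Δ*N² = 23040/7
  k=0: +1/(0!*0!*1!*1!*3!*4!) = 1/144
Σ = 1/144  ⇒  CG² = 23040/7*1/144² = 10/63
CG = +√(10/63) = +0.398410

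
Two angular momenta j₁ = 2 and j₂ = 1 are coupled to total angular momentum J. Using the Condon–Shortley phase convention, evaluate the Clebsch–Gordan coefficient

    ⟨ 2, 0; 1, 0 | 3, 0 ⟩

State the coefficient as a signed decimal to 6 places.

√[7·0!4!2!/7! · 2!2!1!1!3!3!] = √(48/5)
  +(−1)^0/∏(0,0,2,1,2,1)! = 1/4  (running 1/4)
⟨..|..⟩ = √(48/5)·(1/4) = +0.774597

+√(3/5) = +0.774597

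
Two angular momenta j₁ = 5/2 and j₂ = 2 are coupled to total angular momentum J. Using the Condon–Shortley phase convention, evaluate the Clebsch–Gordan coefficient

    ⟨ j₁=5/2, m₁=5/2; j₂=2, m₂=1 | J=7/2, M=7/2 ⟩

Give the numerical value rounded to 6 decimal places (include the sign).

+0.745356  (= +√(5/9))

triangle: 1!·4!·3!/9! = 144/362880
(j±m)!: 5!·0!·3!·1!·7!·0! = 3628800
prefactor² = (2J+1)·Δ·N² = 11520
  k=0: +1/(0!·1!·0!·3!·4!·0!) = 1/144
Σ = 1/144  ⇒  CG² = 11520·1/144² = 5/9
CG = +√(5/9) = +0.745356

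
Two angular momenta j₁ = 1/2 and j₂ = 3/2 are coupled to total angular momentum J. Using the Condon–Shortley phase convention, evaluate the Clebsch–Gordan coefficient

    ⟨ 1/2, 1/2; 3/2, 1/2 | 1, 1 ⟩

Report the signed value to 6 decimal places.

+0.500000  (= +√(1/4))

triangle: 1!*0!*2!/4! = 2/24
(j±m)!: 1!*0!*2!*1!*2!*0! = 4
prefactor² = (2J+1)*Δ*N² = 1
  k=0: +1/(0!*1!*0!*2!*0!*0!) = 1/2
Σ = 1/2  ⇒  CG² = 1*1/2² = 1/4
CG = +√(1/4) = +0.500000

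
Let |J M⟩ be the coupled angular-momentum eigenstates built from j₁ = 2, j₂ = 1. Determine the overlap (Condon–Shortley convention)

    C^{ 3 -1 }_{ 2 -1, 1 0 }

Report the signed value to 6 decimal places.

√[7·0!4!2!/7! · 1!3!1!1!2!4!] = √(96/5)
  +(−1)^0/∏(0,0,3,1,1,1)! = 1/6  (running 1/6)
⟨..|..⟩ = √(96/5)·(1/6) = +0.730297

+0.730297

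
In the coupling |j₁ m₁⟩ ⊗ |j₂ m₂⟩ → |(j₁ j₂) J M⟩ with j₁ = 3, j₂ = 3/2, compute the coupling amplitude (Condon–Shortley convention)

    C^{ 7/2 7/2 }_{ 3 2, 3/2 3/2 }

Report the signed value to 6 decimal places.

−√(1/3) = -0.577350

triangle: 1!*5!*2!/9! = 240/362880
(j±m)!: 5!*1!*3!*0!*7!*0! = 3628800
prefactor² = (2J+1)*Δ*N² = 19200
  k=1: −1/(1!*0!*0!*2!*5!*0!) = -1/240
Σ = -1/240  ⇒  CG² = 19200*(-1/240)² = 1/3
CG = −√(1/3) = -0.577350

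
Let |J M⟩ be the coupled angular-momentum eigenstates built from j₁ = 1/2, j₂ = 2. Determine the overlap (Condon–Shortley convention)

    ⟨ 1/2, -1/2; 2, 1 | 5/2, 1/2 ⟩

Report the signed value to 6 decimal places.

√[6·0!1!4!/6! · 0!1!3!1!3!2!] = √(72/5)
  +(−1)^0/∏(0,0,1,3,0,1)! = 1/6  (running 1/6)
⟨..|..⟩ = √(72/5)·(1/6) = +0.632456

+√(2/5) ≈ +0.632456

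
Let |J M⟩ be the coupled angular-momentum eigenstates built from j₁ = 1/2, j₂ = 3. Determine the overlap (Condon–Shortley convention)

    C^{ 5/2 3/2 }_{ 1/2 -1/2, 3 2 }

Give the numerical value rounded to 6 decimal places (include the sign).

-0.845154  (= −√(5/7))

triangle: 1!*0!*5!/7! = 120/5040
(j±m)!: 0!*1!*5!*1!*4!*1! = 2880
prefactor² = (2J+1)*Δ*N² = 2880/7
  k=1: −1/(1!*0!*0!*4!*0!*1!) = -1/24
Σ = -1/24  ⇒  CG² = 2880/7*(-1/24)² = 5/7
CG = −√(5/7) = -0.845154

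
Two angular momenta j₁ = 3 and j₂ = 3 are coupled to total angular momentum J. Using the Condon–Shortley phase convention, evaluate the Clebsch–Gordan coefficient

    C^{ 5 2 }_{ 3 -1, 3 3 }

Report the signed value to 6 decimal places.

triangle: 1!*5!*5!/12! = 14400/479001600
(j±m)!: 2!*4!*6!*0!*7!*3! = 1045094400
prefactor² = (2J+1)*Δ*N² = 345600
  k=1: −1/(1!*0!*3!*5!*2!*0!) = -1/1440
Σ = -1/1440  ⇒  CG² = 345600*(-1/1440)² = 1/6
CG = −√(1/6) = -0.408248

−√(1/6) ≈ -0.408248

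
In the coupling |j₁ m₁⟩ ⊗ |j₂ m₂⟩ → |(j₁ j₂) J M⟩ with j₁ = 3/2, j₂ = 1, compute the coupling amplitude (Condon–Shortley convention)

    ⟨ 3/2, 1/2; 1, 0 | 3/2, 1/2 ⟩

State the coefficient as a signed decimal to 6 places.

+√(1/15) ≈ +0.258199

√[4·1!2!1!/5! · 2!1!1!1!2!1!] = √(4/15)
  +(−1)^0/∏(0,1,1,1,1,0)! = 1  (running 1)
  +(−1)^1/∏(1,0,0,0,2,1)! = -1/2  (running 1/2)
⟨..|..⟩ = √(4/15)·(1/2) = +0.258199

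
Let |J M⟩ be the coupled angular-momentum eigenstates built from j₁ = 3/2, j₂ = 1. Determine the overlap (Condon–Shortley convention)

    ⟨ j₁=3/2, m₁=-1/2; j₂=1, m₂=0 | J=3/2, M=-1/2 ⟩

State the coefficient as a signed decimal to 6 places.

-0.258199

√[4·1!2!1!/5! · 1!2!1!1!1!2!] = √(4/15)
  +(−1)^0/∏(0,1,2,1,0,0)! = 1/2  (running 1/2)
  +(−1)^1/∏(1,0,1,0,1,1)! = -1  (running -1/2)
⟨..|..⟩ = √(4/15)·(-1/2) = -0.258199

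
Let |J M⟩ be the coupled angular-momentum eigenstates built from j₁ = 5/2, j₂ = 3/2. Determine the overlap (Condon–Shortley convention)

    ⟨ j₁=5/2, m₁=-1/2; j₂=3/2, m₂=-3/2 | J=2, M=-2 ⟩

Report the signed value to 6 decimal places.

j₁+j₂−J=2  J+j₁−j₂=3  J−j₁+j₂=1  j₁+j₂+J+1=7
(j₁±m₁, j₂±m₂, J±M) = (2,3,0,3,0,4)
P² = 144/7
sum k=0..0:
  [0] +1/12 = 1/12
S = 1/12
C² = P²·S² = 1/7 ; C = +0.377964

+√(1/7) ≈ +0.377964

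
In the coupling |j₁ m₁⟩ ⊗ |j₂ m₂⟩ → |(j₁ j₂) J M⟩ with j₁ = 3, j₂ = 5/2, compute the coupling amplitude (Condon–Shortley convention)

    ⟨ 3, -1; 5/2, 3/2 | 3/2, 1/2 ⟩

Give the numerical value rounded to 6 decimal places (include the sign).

-0.483046  (= −√(7/30))

triangle: 4!*2!*1!/8! = 48/40320
(j±m)!: 2!*4!*4!*1!*2!*1! = 2304
prefactor² = (2J+1)*Δ*N² = 384/35
  k=3: −1/(3!*1!*1!*1!*1!*0!) = -1/6
  k=4: +1/(4!*0!*0!*0!*2!*1!) = 1/48
Σ = -7/48  ⇒  CG² = 384/35*(-7/48)² = 7/30
CG = −√(7/30) = -0.483046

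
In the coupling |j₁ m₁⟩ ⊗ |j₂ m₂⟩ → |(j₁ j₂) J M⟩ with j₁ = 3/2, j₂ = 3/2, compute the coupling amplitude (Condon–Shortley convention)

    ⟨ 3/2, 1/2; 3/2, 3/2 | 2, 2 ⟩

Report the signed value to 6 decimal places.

√[5·1!2!2!/6! · 2!1!3!0!4!0!] = √(8)
  +(−1)^1/∏(1,0,0,2,2,0)! = -1/4  (running -1/4)
⟨..|..⟩ = √(8)·(-1/4) = -0.707107

-0.707107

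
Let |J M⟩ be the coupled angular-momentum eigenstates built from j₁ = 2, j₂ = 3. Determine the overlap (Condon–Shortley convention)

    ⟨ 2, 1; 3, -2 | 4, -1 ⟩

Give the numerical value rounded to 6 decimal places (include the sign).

+0.591608  (= +√(7/20))

√[9·1!3!5!/10! · 3!1!1!5!3!5!] = √(6480/7)
  +(−1)^0/∏(0,1,1,1,2,4)! = 1/48  (running 1/48)
  +(−1)^1/∏(1,0,0,0,3,5)! = -1/720  (running 7/360)
⟨..|..⟩ = √(6480/7)·(7/360) = +0.591608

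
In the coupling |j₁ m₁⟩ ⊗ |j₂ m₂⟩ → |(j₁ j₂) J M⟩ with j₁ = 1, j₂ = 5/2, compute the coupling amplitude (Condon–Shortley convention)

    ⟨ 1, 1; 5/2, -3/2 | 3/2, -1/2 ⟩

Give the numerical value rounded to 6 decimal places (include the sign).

triangle: 2!×0!×3!/6! = 12/720
(j±m)!: 2!×0!×1!×4!×1!×2! = 96
prefactor² = (2J+1)×Δ×N² = 32/5
  k=0: +1/(0!×2!×0!×1!×0!×2!) = 1/4
Σ = 1/4  ⇒  CG² = 32/5×1/4² = 2/5
CG = +√(2/5) = +0.632456

+0.632456  (= +√(2/5))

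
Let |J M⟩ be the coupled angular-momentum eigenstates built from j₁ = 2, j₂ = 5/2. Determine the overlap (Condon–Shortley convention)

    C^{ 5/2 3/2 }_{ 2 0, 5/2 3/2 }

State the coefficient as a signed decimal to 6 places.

-0.119523  (= −√(1/70))

triangle: 2!×2!×3!/8! = 24/40320
(j±m)!: 2!×2!×4!×1!×4!×1! = 2304
prefactor² = (2J+1)×Δ×N² = 288/35
  k=1: −1/(1!×1!×1!×3!×1!×0!) = -1/6
  k=2: +1/(2!×0!×0!×2!×2!×1!) = 1/8
Σ = -1/24  ⇒  CG² = 288/35×(-1/24)² = 1/70
CG = −√(1/70) = -0.119523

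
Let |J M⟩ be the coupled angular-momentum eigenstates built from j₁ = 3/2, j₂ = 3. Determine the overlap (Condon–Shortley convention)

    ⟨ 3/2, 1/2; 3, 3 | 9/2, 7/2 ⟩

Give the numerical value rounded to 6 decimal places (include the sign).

+0.577350  (= +√(1/3))

√[10·0!3!6!/10! · 2!1!6!0!8!1!] = √(691200)
  +(−1)^0/∏(0,0,1,6,2,0)! = 1/1440  (running 1/1440)
⟨..|..⟩ = √(691200)·(1/1440) = +0.577350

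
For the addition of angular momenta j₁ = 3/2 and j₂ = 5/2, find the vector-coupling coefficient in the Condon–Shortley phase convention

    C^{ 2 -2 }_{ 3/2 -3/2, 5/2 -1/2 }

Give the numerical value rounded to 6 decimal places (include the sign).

triangle: 2!×1!×3!/7! = 12/5040
(j±m)!: 0!×3!×2!×3!×0!×4! = 1728
prefactor² = (2J+1)×Δ×N² = 144/7
  k=2: +1/(2!×0!×1!×0!×0!×3!) = 1/12
Σ = 1/12  ⇒  CG² = 144/7×1/12² = 1/7
CG = +√(1/7) = +0.377964

+0.377964  (= +√(1/7))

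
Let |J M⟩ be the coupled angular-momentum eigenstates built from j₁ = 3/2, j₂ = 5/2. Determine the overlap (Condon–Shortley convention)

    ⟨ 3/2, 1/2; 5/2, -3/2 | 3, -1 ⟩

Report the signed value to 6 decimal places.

triangle: 1!×2!×4!/8! = 48/40320
(j±m)!: 2!×1!×1!×4!×2!×4! = 2304
prefactor² = (2J+1)×Δ×N² = 96/5
  k=0: +1/(0!×1!×1!×1!×1!×3!) = 1/6
  k=1: −1/(1!×0!×0!×0!×2!×4!) = -1/48
Σ = 7/48  ⇒  CG² = 96/5×7/48² = 49/120
CG = +√(49/120) = +0.639010

+0.639010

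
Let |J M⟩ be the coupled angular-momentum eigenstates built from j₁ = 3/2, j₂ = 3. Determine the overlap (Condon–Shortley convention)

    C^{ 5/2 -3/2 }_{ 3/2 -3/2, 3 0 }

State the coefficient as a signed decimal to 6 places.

triangle: 2!×1!×4!/8! = 48/40320
(j±m)!: 0!×3!×3!×3!×1!×4! = 5184
prefactor² = (2J+1)×Δ×N² = 1296/35
  k=2: +1/(2!×0!×1!×1!×0!×3!) = 1/12
Σ = 1/12  ⇒  CG² = 1296/35×1/12² = 9/35
CG = +√(9/35) = +0.507093

+0.507093  (= +√(9/35))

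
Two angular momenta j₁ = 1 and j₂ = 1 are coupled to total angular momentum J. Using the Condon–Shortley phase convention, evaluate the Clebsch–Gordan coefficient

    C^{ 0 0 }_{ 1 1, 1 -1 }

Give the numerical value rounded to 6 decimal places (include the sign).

+√(1/3) ≈ +0.577350

√[1·2!0!0!/3! · 2!0!0!2!0!0!] = √(4/3)
  +(−1)^0/∏(0,2,0,0,0,0)! = 1/2  (running 1/2)
⟨..|..⟩ = √(4/3)·(1/2) = +0.577350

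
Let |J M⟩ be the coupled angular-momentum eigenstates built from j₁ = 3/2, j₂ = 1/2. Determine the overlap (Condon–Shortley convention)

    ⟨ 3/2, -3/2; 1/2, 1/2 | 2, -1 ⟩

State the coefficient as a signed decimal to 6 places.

j₁+j₂−J=0  J+j₁−j₂=3  J−j₁+j₂=1  j₁+j₂+J+1=5
(j₁±m₁, j₂±m₂, J±M) = (0,3,1,0,1,3)
P² = 9
sum k=0..0:
  [0] +1/6 = 1/6
S = 1/6
C² = P²·S² = 1/4 ; C = +0.500000

+0.500000  (= +√(1/4))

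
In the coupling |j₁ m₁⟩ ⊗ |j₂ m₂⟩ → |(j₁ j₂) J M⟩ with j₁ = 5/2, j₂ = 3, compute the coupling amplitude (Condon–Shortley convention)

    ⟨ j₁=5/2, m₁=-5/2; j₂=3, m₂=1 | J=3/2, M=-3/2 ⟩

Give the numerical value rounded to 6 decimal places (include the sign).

+0.267261  (= +√(1/14))

triangle: 4!*1!*2!/8! = 48/40320
(j±m)!: 0!*5!*4!*2!*0!*3! = 34560
prefactor² = (2J+1)*Δ*N² = 1152/7
  k=4: +1/(4!*0!*1!*0!*0!*2!) = 1/48
Σ = 1/48  ⇒  CG² = 1152/7*1/48² = 1/14
CG = +√(1/14) = +0.267261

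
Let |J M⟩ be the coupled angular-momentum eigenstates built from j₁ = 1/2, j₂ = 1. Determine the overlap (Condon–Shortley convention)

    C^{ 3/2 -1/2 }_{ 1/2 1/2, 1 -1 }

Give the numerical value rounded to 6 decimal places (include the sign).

j₁+j₂−J=0  J+j₁−j₂=1  J−j₁+j₂=2  j₁+j₂+J+1=4
(j₁±m₁, j₂±m₂, J±M) = (1,0,0,2,1,2)
P² = 4/3
sum k=0..0:
  [0] +1/2 = 1/2
S = 1/2
C² = P²·S² = 1/3 ; C = +0.577350

+0.577350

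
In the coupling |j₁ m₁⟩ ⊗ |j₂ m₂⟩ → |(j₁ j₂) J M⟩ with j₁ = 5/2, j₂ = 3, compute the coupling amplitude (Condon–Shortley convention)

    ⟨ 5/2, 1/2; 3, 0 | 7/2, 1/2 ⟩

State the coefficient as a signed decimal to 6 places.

√[8·2!3!4!/10! · 3!2!3!3!4!3!] = √(6912/175)
  +(−1)^0/∏(0,2,2,3,1,1)! = 1/24  (running 1/24)
  +(−1)^1/∏(1,1,1,2,2,2)! = -1/8  (running -1/12)
  +(−1)^2/∏(2,0,0,1,3,3)! = 1/72  (running -5/72)
⟨..|..⟩ = √(6912/175)·(-5/72) = -0.436436

-0.436436  (= −√(4/21))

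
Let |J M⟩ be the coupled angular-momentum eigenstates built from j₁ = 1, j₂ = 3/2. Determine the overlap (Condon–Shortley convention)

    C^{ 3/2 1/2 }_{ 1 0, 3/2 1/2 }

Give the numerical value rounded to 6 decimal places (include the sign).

triangle: 1!·1!·2!/5! = 2/120
(j±m)!: 1!·1!·2!·1!·2!·1! = 4
prefactor² = (2J+1)·Δ·N² = 4/15
  k=0: +1/(0!·1!·1!·2!·0!·0!) = 1/2
  k=1: −1/(1!·0!·0!·1!·1!·1!) = -1
Σ = -1/2  ⇒  CG² = 4/15·(-1/2)² = 1/15
CG = −√(1/15) = -0.258199

-0.258199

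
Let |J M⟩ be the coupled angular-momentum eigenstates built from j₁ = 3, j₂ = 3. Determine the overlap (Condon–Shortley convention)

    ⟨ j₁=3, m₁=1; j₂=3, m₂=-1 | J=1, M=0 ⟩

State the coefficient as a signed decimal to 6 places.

+0.188982  (= +√(1/28))

j₁+j₂−J=5  J+j₁−j₂=1  J−j₁+j₂=1  j₁+j₂+J+1=8
(j₁±m₁, j₂±m₂, J±M) = (4,2,2,4,1,1)
P² = 144/7
sum k=1..2:
  [1] −1/24 = -1/24
  [2] +1/12 = 1/12
S = 1/24
C² = P²·S² = 1/28 ; C = +0.188982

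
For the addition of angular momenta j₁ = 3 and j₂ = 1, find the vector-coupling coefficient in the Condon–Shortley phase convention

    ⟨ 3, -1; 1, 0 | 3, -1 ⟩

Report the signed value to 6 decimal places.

−√(1/12) ≈ -0.288675

triangle: 1!*5!*1!/8! = 120/40320
(j±m)!: 2!*4!*1!*1!*2!*4! = 2304
prefactor² = (2J+1)*Δ*N² = 48
  k=0: +1/(0!*1!*4!*1!*1!*0!) = 1/24
  k=1: −1/(1!*0!*3!*0!*2!*1!) = -1/12
Σ = -1/24  ⇒  CG² = 48*(-1/24)² = 1/12
CG = −√(1/12) = -0.288675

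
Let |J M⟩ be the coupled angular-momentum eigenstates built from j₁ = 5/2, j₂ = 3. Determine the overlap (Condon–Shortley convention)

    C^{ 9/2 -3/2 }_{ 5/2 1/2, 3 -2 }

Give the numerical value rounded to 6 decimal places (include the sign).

+√(169/462) = +0.604815

j₁+j₂−J=1  J+j₁−j₂=4  J−j₁+j₂=5  j₁+j₂+J+1=11
(j₁±m₁, j₂±m₂, J±M) = (3,2,1,5,3,6)
P² = 345600/77
sum k=0..1:
  [0] +1/96 = 1/96
  [1] −1/720 = -1/720
S = 13/1440
C² = P²·S² = 169/462 ; C = +0.604815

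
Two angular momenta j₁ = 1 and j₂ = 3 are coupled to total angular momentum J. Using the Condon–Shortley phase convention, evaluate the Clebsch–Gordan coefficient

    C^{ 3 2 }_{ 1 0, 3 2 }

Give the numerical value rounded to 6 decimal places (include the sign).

−√(1/3) = -0.577350

j₁+j₂−J=1  J+j₁−j₂=1  J−j₁+j₂=5  j₁+j₂+J+1=8
(j₁±m₁, j₂±m₂, J±M) = (1,1,5,1,5,1)
P² = 300
sum k=0..1:
  [0] +1/120 = 1/120
  [1] −1/24 = -1/24
S = -1/30
C² = P²·S² = 1/3 ; C = -0.577350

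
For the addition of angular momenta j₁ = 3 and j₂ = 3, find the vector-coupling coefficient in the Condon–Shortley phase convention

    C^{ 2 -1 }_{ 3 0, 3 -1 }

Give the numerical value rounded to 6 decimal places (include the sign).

+√(1/42) = +0.154303

j₁+j₂−J=4  J+j₁−j₂=2  J−j₁+j₂=2  j₁+j₂+J+1=9
(j₁±m₁, j₂±m₂, J±M) = (3,3,2,4,1,3)
P² = 96/7
sum k=1..2:
  [1] −1/12 = -1/12
  [2] +1/8 = 1/8
S = 1/24
C² = P²·S² = 1/42 ; C = +0.154303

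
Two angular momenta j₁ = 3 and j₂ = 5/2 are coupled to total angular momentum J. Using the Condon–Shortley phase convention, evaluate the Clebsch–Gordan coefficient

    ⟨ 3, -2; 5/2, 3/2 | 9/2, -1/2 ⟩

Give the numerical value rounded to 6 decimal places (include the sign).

√[10·1!5!4!/11! · 1!5!4!1!4!5!] = √(460800/77)
  +(−1)^0/∏(0,1,5,4,0,0)! = 1/2880  (running 1/2880)
  +(−1)^1/∏(1,0,4,3,1,1)! = -1/144  (running -19/2880)
⟨..|..⟩ = √(460800/77)·(-19/2880) = -0.510355

-0.510355  (= −√(361/1386))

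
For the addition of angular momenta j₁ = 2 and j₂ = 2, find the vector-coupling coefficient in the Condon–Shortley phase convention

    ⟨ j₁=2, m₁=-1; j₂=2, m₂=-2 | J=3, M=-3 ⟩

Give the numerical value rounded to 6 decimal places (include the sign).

triangle: 1!*3!*3!/8! = 36/40320
(j±m)!: 1!*3!*0!*4!*0!*6! = 103680
prefactor² = (2J+1)*Δ*N² = 648
  k=0: +1/(0!*1!*3!*0!*0!*3!) = 1/36
Σ = 1/36  ⇒  CG² = 648*1/36² = 1/2
CG = +√(1/2) = +0.707107

+0.707107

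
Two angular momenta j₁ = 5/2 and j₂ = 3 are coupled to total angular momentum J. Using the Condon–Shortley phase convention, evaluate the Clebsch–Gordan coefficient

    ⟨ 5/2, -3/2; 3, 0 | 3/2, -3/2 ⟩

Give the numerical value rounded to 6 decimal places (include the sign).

-0.414039  (= −√(6/35))

triangle: 4!*1!*2!/8! = 48/40320
(j±m)!: 1!*4!*3!*3!*0!*3! = 5184
prefactor² = (2J+1)*Δ*N² = 864/35
  k=3: −1/(3!*1!*1!*0!*0!*2!) = -1/12
Σ = -1/12  ⇒  CG² = 864/35*(-1/12)² = 6/35
CG = −√(6/35) = -0.414039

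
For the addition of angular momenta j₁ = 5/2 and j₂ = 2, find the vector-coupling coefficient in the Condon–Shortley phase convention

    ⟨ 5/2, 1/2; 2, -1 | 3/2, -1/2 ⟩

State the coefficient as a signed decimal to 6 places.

triangle: 3!×2!×1!/7! = 12/5040
(j±m)!: 3!×2!×1!×3!×1!×2! = 144
prefactor² = (2J+1)×Δ×N² = 48/35
  k=0: +1/(0!×3!×2!×1!×0!×0!) = 1/12
  k=1: −1/(1!×2!×1!×0!×1!×1!) = -1/2
Σ = -5/12  ⇒  CG² = 48/35×(-5/12)² = 5/21
CG = −√(5/21) = -0.487950

-0.487950  (= −√(5/21))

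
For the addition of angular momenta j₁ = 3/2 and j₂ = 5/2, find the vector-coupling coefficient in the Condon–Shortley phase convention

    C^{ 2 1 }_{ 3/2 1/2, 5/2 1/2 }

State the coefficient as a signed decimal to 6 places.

-0.545545

j₁+j₂−J=2  J+j₁−j₂=1  J−j₁+j₂=3  j₁+j₂+J+1=7
(j₁±m₁, j₂±m₂, J±M) = (2,1,3,2,3,1)
P² = 12/7
sum k=0..1:
  [0] +1/12 = 1/12
  [1] −1/2 = -1/2
S = -5/12
C² = P²·S² = 25/84 ; C = -0.545545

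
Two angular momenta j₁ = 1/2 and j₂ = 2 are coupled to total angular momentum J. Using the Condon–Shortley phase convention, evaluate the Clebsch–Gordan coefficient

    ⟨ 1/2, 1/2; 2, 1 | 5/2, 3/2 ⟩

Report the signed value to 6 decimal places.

j₁+j₂−J=0  J+j₁−j₂=1  J−j₁+j₂=4  j₁+j₂+J+1=6
(j₁±m₁, j₂±m₂, J±M) = (1,0,3,1,4,1)
P² = 144/5
sum k=0..0:
  [0] +1/6 = 1/6
S = 1/6
C² = P²·S² = 4/5 ; C = +0.894427

+√(4/5) = +0.894427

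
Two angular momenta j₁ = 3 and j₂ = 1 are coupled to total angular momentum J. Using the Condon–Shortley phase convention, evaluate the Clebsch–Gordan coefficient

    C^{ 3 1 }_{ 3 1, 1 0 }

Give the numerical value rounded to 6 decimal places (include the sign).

triangle: 1!*5!*1!/8! = 120/40320
(j±m)!: 4!*2!*1!*1!*4!*2! = 2304
prefactor² = (2J+1)*Δ*N² = 48
  k=0: +1/(0!*1!*2!*1!*3!*0!) = 1/12
  k=1: −1/(1!*0!*1!*0!*4!*1!) = -1/24
Σ = 1/24  ⇒  CG² = 48*1/24² = 1/12
CG = +√(1/12) = +0.288675

+√(1/12) = +0.288675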